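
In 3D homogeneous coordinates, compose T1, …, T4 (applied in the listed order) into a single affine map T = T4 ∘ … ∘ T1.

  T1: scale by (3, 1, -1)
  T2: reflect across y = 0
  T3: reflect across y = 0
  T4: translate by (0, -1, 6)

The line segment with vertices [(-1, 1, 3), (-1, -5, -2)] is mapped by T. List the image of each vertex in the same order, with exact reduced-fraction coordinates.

image vertices: (-3, 0, 3), (-3, -6, 8)

T1 scale by (3, 1, -1): (-1, 1, 3) → (-3, 1, -3); (-1, -5, -2) → (-3, -5, 2)
T2 reflect across y = 0: (-3, 1, -3) → (-3, -1, -3); (-3, -5, 2) → (-3, 5, 2)
T3 reflect across y = 0: (-3, -1, -3) → (-3, 1, -3); (-3, 5, 2) → (-3, -5, 2)
T4 translate by (0, -1, 6): (-3, 1, -3) → (-3, 0, 3); (-3, -5, 2) → (-3, -6, 8)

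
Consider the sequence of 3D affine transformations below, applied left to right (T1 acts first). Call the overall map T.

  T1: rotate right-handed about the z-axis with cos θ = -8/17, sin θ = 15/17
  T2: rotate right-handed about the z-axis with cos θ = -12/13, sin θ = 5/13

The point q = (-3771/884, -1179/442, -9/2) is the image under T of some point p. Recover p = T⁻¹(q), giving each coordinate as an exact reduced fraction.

T1 = [-8/17 -15/17 0 0; 15/17 -8/17 0 0; 0 0 1 0; 0 0 0 1]
T2·T1 = [21/221 220/221 0 0; -220/221 21/221 0 0; 0 0 1 0; 0 0 0 1]
det M = 1; M⁻¹ = [21/221 -220/221 0 0; 220/221 21/221 0 0; 0 0 1 0; 0 0 0 1]
M⁻¹ · (-3771/884, -1179/442, -9/2)ᵀ = (9/4, -9/2, -9/2)ᵀ

p = (9/4, -9/2, -9/2)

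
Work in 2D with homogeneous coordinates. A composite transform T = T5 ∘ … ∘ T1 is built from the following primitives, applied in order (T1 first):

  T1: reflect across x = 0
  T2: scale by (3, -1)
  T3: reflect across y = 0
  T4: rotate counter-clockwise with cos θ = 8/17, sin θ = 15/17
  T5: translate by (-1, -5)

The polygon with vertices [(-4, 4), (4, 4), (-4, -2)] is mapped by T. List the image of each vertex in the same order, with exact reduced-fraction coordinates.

image vertices: (19/17, 127/17), (-173/17, -233/17), (109/17, 79/17)

T1 reflect across x = 0: (-4, 4) → (4, 4); (4, 4) → (-4, 4); (-4, -2) → (4, -2)
T2 scale by (3, -1): (4, 4) → (12, -4); (-4, 4) → (-12, -4); (4, -2) → (12, 2)
T3 reflect across y = 0: (12, -4) → (12, 4); (-12, -4) → (-12, 4); (12, 2) → (12, -2)
T4 rotate counter-clockwise with cos θ = 8/17, sin θ = 15/17: (12, 4) → (36/17, 212/17); (-12, 4) → (-156/17, -148/17); (12, -2) → (126/17, 164/17)
T5 translate by (-1, -5): (36/17, 212/17) → (19/17, 127/17); (-156/17, -148/17) → (-173/17, -233/17); (126/17, 164/17) → (109/17, 79/17)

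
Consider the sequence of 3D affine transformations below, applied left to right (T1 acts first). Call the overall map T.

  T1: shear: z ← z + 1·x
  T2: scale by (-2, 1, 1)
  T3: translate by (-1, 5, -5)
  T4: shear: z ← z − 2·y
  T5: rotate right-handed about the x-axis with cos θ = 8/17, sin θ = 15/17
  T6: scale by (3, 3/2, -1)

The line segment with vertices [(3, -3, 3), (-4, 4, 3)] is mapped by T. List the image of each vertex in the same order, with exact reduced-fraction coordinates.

image vertices: (-21, 183/34, -6/17), (21, 648/17, 57/17)

T1 shear: z ← z + 1·x: (3, -3, 3) → (3, -3, 6); (-4, 4, 3) → (-4, 4, -1)
T2 scale by (-2, 1, 1): (3, -3, 6) → (-6, -3, 6); (-4, 4, -1) → (8, 4, -1)
T3 translate by (-1, 5, -5): (-6, -3, 6) → (-7, 2, 1); (8, 4, -1) → (7, 9, -6)
T4 shear: z ← z − 2·y: (-7, 2, 1) → (-7, 2, -3); (7, 9, -6) → (7, 9, -24)
T5 rotate right-handed about the x-axis with cos θ = 8/17, sin θ = 15/17: (-7, 2, -3) → (-7, 61/17, 6/17); (7, 9, -24) → (7, 432/17, -57/17)
T6 scale by (3, 3/2, -1): (-7, 61/17, 6/17) → (-21, 183/34, -6/17); (7, 432/17, -57/17) → (21, 648/17, 57/17)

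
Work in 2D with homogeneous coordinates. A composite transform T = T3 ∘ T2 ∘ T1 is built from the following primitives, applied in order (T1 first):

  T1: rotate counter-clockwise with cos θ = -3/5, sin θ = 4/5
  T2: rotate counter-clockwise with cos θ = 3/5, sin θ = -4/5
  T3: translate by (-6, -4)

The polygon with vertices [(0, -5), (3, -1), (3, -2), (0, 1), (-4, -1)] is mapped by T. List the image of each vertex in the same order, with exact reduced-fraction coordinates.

image vertices: (-6/5, -27/5), (-21/5, -7/5), (-81/25, -42/25), (-174/25, -93/25), (-154/25, -203/25)

T1 rotate counter-clockwise with cos θ = -3/5, sin θ = 4/5: (0, -5) → (4, 3); (3, -1) → (-1, 3); (3, -2) → (-1/5, 18/5); (0, 1) → (-4/5, -3/5); (-4, -1) → (16/5, -13/5)
T2 rotate counter-clockwise with cos θ = 3/5, sin θ = -4/5: (4, 3) → (24/5, -7/5); (-1, 3) → (9/5, 13/5); (-1/5, 18/5) → (69/25, 58/25); (-4/5, -3/5) → (-24/25, 7/25); (16/5, -13/5) → (-4/25, -103/25)
T3 translate by (-6, -4): (24/5, -7/5) → (-6/5, -27/5); (9/5, 13/5) → (-21/5, -7/5); (69/25, 58/25) → (-81/25, -42/25); (-24/25, 7/25) → (-174/25, -93/25); (-4/25, -103/25) → (-154/25, -203/25)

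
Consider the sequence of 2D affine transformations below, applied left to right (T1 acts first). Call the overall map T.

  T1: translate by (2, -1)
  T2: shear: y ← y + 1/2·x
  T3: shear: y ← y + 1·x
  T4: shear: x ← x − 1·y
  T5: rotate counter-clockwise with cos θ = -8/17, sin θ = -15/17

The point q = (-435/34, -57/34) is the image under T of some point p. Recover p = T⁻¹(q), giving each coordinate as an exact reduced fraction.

T1 = [1 0 2; 0 1 -1; 0 0 1]
T2·T1 = [1 0 2; 1/2 1 0; 0 0 1]
T3·…·T1 = [1 0 2; 3/2 1 2; 0 0 1]
T4·…·T1 = [-1/2 -1 0; 3/2 1 2; 0 0 1]
T5·…·T1 = [53/34 23/17 30/17; -9/34 7/17 -16/17; 0 0 1]
det M = 1; M⁻¹ = [7/17 -23/17 -2; 9/34 53/34 1; 0 0 1]
M⁻¹ · (-435/34, -57/34)ᵀ = (-5, -5)ᵀ

p = (-5, -5)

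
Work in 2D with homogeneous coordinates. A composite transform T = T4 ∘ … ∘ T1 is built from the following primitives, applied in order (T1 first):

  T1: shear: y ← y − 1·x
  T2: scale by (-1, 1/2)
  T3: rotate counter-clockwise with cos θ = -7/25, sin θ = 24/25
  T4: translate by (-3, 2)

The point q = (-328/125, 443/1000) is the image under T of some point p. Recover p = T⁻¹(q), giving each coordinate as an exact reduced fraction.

p = (8/5, 7/4)

T1 = [1 0 0; -1 1 0; 0 0 1]
T2·T1 = [-1 0 0; -1/2 1/2 0; 0 0 1]
T3·…·T1 = [19/25 -12/25 0; -41/50 -7/50 0; 0 0 1]
T4·…·T1 = [19/25 -12/25 -3; -41/50 -7/50 2; 0 0 1]
det M = -1/2; M⁻¹ = [7/25 -24/25 69/25; -41/25 -38/25 -47/25; 0 0 1]
M⁻¹ · (-328/125, 443/1000)ᵀ = (8/5, 7/4)ᵀ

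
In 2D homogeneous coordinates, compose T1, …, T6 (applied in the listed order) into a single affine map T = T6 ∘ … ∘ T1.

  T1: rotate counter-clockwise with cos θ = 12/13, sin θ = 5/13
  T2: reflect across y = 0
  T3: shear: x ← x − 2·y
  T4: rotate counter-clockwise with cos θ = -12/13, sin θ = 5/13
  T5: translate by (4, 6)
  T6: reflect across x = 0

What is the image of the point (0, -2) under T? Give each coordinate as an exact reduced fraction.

T(p) = (-1012/169, 536/169)

T1 rotate counter-clockwise with cos θ = 12/13, sin θ = 5/13: (0, -2) → (10/13, -24/13)
T2 reflect across y = 0: (10/13, -24/13) → (10/13, 24/13)
T3 shear: x ← x − 2·y: (10/13, 24/13) → (-38/13, 24/13)
T4 rotate counter-clockwise with cos θ = -12/13, sin θ = 5/13: (-38/13, 24/13) → (336/169, -478/169)
T5 translate by (4, 6): (336/169, -478/169) → (1012/169, 536/169)
T6 reflect across x = 0: (1012/169, 536/169) → (-1012/169, 536/169)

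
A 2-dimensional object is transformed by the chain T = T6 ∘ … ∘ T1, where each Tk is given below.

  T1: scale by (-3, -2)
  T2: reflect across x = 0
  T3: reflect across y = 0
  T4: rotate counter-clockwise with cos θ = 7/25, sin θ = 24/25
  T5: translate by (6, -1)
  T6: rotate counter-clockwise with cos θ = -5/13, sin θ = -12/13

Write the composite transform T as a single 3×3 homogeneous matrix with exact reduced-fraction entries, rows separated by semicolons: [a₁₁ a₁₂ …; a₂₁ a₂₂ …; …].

T1 = [-3 0 0; 0 -2 0; 0 0 1]
T2·T1 = [3 0 0; 0 -2 0; 0 0 1]
T3·…·T1 = [3 0 0; 0 2 0; 0 0 1]
T4·…·T1 = [21/25 -48/25 0; 72/25 14/25 0; 0 0 1]
T5·…·T1 = [21/25 -48/25 6; 72/25 14/25 -1; 0 0 1]
T6·…·T1 = [759/325 408/325 -42/13; -612/325 506/325 -67/13; 0 0 1]

T = [759/325 408/325 -42/13; -612/325 506/325 -67/13; 0 0 1]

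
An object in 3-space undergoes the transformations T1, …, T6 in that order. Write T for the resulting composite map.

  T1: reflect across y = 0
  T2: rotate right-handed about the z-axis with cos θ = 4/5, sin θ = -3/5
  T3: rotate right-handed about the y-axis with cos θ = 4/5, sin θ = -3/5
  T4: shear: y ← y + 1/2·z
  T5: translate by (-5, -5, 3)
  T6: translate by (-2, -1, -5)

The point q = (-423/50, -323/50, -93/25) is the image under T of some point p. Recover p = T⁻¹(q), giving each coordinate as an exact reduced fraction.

p = (-2, 1, -1/2)

T1 = [1 0 0 0; 0 -1 0 0; 0 0 1 0; 0 0 0 1]
T2·T1 = [4/5 -3/5 0 0; -3/5 -4/5 0 0; 0 0 1 0; 0 0 0 1]
T3·…·T1 = [16/25 -12/25 -3/5 0; -3/5 -4/5 0 0; 12/25 -9/25 4/5 0; 0 0 0 1]
T4·…·T1 = [16/25 -12/25 -3/5 0; -9/25 -49/50 2/5 0; 12/25 -9/25 4/5 0; 0 0 0 1]
T5·…·T1 = [16/25 -12/25 -3/5 -5; -9/25 -49/50 2/5 -5; 12/25 -9/25 4/5 3; 0 0 0 1]
T6·…·T1 = [16/25 -12/25 -3/5 -7; -9/25 -49/50 2/5 -6; 12/25 -9/25 4/5 -2; 0 0 0 1]
det M = -1; M⁻¹ = [16/25 -3/5 39/50 61/25; -12/25 -4/5 1/25 -202/25; -3/5 0 4/5 -13/5; 0 0 0 1]
M⁻¹ · (-423/50, -323/50, -93/25)ᵀ = (-2, 1, -1/2)ᵀ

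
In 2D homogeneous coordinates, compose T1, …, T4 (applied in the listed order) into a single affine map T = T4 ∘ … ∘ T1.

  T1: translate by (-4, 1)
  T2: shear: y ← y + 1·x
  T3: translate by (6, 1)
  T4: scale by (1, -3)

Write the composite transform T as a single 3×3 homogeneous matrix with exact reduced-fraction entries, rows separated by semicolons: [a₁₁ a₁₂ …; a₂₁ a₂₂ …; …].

T = [1 0 2; -3 -3 6; 0 0 1]

T1 = [1 0 -4; 0 1 1; 0 0 1]
T2·T1 = [1 0 -4; 1 1 -3; 0 0 1]
T3·…·T1 = [1 0 2; 1 1 -2; 0 0 1]
T4·…·T1 = [1 0 2; -3 -3 6; 0 0 1]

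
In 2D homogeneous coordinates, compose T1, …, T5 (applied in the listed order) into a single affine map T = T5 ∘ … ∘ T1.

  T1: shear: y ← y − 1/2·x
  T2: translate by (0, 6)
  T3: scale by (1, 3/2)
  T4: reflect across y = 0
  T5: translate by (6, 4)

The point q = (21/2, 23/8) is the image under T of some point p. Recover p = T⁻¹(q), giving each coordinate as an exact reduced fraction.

T1 = [1 0 0; -1/2 1 0; 0 0 1]
T2·T1 = [1 0 0; -1/2 1 6; 0 0 1]
T3·…·T1 = [1 0 0; -3/4 3/2 9; 0 0 1]
T4·…·T1 = [1 0 0; 3/4 -3/2 -9; 0 0 1]
T5·…·T1 = [1 0 6; 3/4 -3/2 -5; 0 0 1]
det M = -3/2; M⁻¹ = [1 0 -6; 1/2 -2/3 -19/3; 0 0 1]
M⁻¹ · (21/2, 23/8)ᵀ = (9/2, -3)ᵀ

p = (9/2, -3)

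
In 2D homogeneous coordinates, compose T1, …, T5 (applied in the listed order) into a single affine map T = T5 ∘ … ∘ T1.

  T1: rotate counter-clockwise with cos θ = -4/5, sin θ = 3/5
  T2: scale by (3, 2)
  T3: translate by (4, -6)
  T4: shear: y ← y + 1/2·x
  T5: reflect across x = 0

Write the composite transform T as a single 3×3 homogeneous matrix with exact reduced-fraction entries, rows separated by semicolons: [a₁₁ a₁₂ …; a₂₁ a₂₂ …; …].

T = [12/5 9/5 -4; 0 -5/2 -4; 0 0 1]

T1 = [-4/5 -3/5 0; 3/5 -4/5 0; 0 0 1]
T2·T1 = [-12/5 -9/5 0; 6/5 -8/5 0; 0 0 1]
T3·…·T1 = [-12/5 -9/5 4; 6/5 -8/5 -6; 0 0 1]
T4·…·T1 = [-12/5 -9/5 4; 0 -5/2 -4; 0 0 1]
T5·…·T1 = [12/5 9/5 -4; 0 -5/2 -4; 0 0 1]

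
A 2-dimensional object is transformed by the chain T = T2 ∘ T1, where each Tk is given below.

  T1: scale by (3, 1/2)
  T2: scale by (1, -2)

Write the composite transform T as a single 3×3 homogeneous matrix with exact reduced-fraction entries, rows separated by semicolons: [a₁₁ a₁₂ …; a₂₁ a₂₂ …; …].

T1 = [3 0 0; 0 1/2 0; 0 0 1]
T2·T1 = [3 0 0; 0 -1 0; 0 0 1]

T = [3 0 0; 0 -1 0; 0 0 1]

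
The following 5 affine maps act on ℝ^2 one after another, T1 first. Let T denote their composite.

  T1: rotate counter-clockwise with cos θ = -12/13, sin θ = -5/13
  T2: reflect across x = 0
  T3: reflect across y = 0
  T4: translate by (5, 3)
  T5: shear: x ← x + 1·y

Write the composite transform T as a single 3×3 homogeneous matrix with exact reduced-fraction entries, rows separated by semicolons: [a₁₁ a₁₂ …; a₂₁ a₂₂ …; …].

T1 = [-12/13 5/13 0; -5/13 -12/13 0; 0 0 1]
T2·T1 = [12/13 -5/13 0; -5/13 -12/13 0; 0 0 1]
T3·…·T1 = [12/13 -5/13 0; 5/13 12/13 0; 0 0 1]
T4·…·T1 = [12/13 -5/13 5; 5/13 12/13 3; 0 0 1]
T5·…·T1 = [17/13 7/13 8; 5/13 12/13 3; 0 0 1]

T = [17/13 7/13 8; 5/13 12/13 3; 0 0 1]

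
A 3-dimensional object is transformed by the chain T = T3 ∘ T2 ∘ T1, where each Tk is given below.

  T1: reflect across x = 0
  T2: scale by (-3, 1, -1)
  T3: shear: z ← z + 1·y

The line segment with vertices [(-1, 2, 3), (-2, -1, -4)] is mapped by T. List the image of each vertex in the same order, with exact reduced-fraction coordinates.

T1 reflect across x = 0: (-1, 2, 3) → (1, 2, 3); (-2, -1, -4) → (2, -1, -4)
T2 scale by (-3, 1, -1): (1, 2, 3) → (-3, 2, -3); (2, -1, -4) → (-6, -1, 4)
T3 shear: z ← z + 1·y: (-3, 2, -3) → (-3, 2, -1); (-6, -1, 4) → (-6, -1, 3)

image vertices: (-3, 2, -1), (-6, -1, 3)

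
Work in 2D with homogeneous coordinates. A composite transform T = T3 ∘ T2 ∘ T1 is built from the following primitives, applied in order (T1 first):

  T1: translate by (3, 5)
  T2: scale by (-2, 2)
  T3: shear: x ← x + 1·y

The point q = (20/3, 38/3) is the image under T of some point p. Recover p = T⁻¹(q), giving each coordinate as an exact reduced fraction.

T1 = [1 0 3; 0 1 5; 0 0 1]
T2·T1 = [-2 0 -6; 0 2 10; 0 0 1]
T3·…·T1 = [-2 2 4; 0 2 10; 0 0 1]
det M = -4; M⁻¹ = [-1/2 1/2 -3; 0 1/2 -5; 0 0 1]
M⁻¹ · (20/3, 38/3)ᵀ = (0, 4/3)ᵀ

p = (0, 4/3)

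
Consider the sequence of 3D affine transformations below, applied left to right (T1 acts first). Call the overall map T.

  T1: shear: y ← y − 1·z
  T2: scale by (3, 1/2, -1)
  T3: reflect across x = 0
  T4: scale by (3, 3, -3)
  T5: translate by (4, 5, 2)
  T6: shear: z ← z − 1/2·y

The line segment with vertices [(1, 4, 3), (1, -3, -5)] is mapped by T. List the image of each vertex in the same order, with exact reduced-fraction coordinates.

image vertices: (-5, 13/2, 31/4), (-5, 8, -17)

T1 shear: y ← y − 1·z: (1, 4, 3) → (1, 1, 3); (1, -3, -5) → (1, 2, -5)
T2 scale by (3, 1/2, -1): (1, 1, 3) → (3, 1/2, -3); (1, 2, -5) → (3, 1, 5)
T3 reflect across x = 0: (3, 1/2, -3) → (-3, 1/2, -3); (3, 1, 5) → (-3, 1, 5)
T4 scale by (3, 3, -3): (-3, 1/2, -3) → (-9, 3/2, 9); (-3, 1, 5) → (-9, 3, -15)
T5 translate by (4, 5, 2): (-9, 3/2, 9) → (-5, 13/2, 11); (-9, 3, -15) → (-5, 8, -13)
T6 shear: z ← z − 1/2·y: (-5, 13/2, 11) → (-5, 13/2, 31/4); (-5, 8, -13) → (-5, 8, -17)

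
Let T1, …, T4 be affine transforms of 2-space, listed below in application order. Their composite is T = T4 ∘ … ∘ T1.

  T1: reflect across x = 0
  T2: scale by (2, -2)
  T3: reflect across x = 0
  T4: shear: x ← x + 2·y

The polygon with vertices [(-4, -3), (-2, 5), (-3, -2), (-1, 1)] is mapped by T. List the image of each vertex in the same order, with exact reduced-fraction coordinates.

T1 reflect across x = 0: (-4, -3) → (4, -3); (-2, 5) → (2, 5); (-3, -2) → (3, -2); (-1, 1) → (1, 1)
T2 scale by (2, -2): (4, -3) → (8, 6); (2, 5) → (4, -10); (3, -2) → (6, 4); (1, 1) → (2, -2)
T3 reflect across x = 0: (8, 6) → (-8, 6); (4, -10) → (-4, -10); (6, 4) → (-6, 4); (2, -2) → (-2, -2)
T4 shear: x ← x + 2·y: (-8, 6) → (4, 6); (-4, -10) → (-24, -10); (-6, 4) → (2, 4); (-2, -2) → (-6, -2)

image vertices: (4, 6), (-24, -10), (2, 4), (-6, -2)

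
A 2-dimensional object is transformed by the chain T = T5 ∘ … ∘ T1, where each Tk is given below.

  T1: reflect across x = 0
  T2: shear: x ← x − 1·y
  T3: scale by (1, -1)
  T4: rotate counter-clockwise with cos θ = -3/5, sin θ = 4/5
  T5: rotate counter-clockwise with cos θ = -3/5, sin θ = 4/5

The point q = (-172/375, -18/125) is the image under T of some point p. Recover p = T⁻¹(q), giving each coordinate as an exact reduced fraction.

T1 = [-1 0 0; 0 1 0; 0 0 1]
T2·T1 = [-1 -1 0; 0 1 0; 0 0 1]
T3·…·T1 = [-1 -1 0; 0 -1 0; 0 0 1]
T4·…·T1 = [3/5 7/5 0; -4/5 -1/5 0; 0 0 1]
T5·…·T1 = [7/25 -17/25 0; 24/25 31/25 0; 0 0 1]
det M = 1; M⁻¹ = [31/25 17/25 0; -24/25 7/25 0; 0 0 1]
M⁻¹ · (-172/375, -18/125)ᵀ = (-2/3, 2/5)ᵀ

p = (-2/3, 2/5)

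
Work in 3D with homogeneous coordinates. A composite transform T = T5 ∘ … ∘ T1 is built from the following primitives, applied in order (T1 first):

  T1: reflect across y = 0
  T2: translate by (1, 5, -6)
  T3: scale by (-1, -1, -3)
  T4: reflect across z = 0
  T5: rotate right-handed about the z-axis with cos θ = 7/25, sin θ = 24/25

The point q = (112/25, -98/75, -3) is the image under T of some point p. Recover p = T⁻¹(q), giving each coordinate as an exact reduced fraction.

T1 = [1 0 0 0; 0 -1 0 0; 0 0 1 0; 0 0 0 1]
T2·T1 = [1 0 0 1; 0 -1 0 5; 0 0 1 -6; 0 0 0 1]
T3·…·T1 = [-1 0 0 -1; 0 1 0 -5; 0 0 -3 18; 0 0 0 1]
T4·…·T1 = [-1 0 0 -1; 0 1 0 -5; 0 0 3 -18; 0 0 0 1]
T5·…·T1 = [-7/25 -24/25 0 113/25; -24/25 7/25 0 -59/25; 0 0 3 -18; 0 0 0 1]
det M = -3; M⁻¹ = [-7/25 -24/25 0 -1; -24/25 7/25 0 5; 0 0 1/3 6; 0 0 0 1]
M⁻¹ · (112/25, -98/75, -3)ᵀ = (-1, 1/3, 5)ᵀ

p = (-1, 1/3, 5)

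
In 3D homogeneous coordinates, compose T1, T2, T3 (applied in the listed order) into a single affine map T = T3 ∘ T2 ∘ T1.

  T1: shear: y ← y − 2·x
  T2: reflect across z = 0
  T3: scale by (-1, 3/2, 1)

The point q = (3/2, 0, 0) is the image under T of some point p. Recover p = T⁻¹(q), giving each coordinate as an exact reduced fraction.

T1 = [1 0 0 0; -2 1 0 0; 0 0 1 0; 0 0 0 1]
T2·T1 = [1 0 0 0; -2 1 0 0; 0 0 -1 0; 0 0 0 1]
T3·…·T1 = [-1 0 0 0; -3 3/2 0 0; 0 0 -1 0; 0 0 0 1]
det M = 3/2; M⁻¹ = [-1 0 0 0; -2 2/3 0 0; 0 0 -1 0; 0 0 0 1]
M⁻¹ · (3/2, 0, 0)ᵀ = (-3/2, -3, 0)ᵀ

p = (-3/2, -3, 0)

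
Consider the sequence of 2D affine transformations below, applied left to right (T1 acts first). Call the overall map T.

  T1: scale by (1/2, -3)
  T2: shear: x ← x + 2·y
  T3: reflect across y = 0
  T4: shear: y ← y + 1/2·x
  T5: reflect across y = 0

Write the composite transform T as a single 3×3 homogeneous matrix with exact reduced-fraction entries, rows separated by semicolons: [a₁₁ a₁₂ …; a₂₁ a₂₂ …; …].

T = [1/2 -6 0; -1/4 0 0; 0 0 1]

T1 = [1/2 0 0; 0 -3 0; 0 0 1]
T2·T1 = [1/2 -6 0; 0 -3 0; 0 0 1]
T3·…·T1 = [1/2 -6 0; 0 3 0; 0 0 1]
T4·…·T1 = [1/2 -6 0; 1/4 0 0; 0 0 1]
T5·…·T1 = [1/2 -6 0; -1/4 0 0; 0 0 1]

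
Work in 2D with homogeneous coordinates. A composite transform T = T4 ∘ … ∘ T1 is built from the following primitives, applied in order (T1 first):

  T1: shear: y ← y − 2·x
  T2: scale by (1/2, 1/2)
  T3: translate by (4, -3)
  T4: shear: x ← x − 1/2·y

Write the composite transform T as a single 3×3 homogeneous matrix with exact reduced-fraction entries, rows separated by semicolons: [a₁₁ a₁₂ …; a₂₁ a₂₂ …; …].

T1 = [1 0 0; -2 1 0; 0 0 1]
T2·T1 = [1/2 0 0; -1 1/2 0; 0 0 1]
T3·…·T1 = [1/2 0 4; -1 1/2 -3; 0 0 1]
T4·…·T1 = [1 -1/4 11/2; -1 1/2 -3; 0 0 1]

T = [1 -1/4 11/2; -1 1/2 -3; 0 0 1]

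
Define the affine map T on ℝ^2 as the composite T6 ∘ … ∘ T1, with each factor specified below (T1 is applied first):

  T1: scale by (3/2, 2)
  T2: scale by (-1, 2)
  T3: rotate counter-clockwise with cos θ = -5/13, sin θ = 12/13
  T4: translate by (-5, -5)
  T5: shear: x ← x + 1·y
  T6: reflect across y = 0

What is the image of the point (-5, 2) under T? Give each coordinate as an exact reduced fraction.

T1 scale by (3/2, 2): (-5, 2) → (-15/2, 4)
T2 scale by (-1, 2): (-15/2, 4) → (15/2, 8)
T3 rotate counter-clockwise with cos θ = -5/13, sin θ = 12/13: (15/2, 8) → (-267/26, 50/13)
T4 translate by (-5, -5): (-267/26, 50/13) → (-397/26, -15/13)
T5 shear: x ← x + 1·y: (-397/26, -15/13) → (-427/26, -15/13)
T6 reflect across y = 0: (-427/26, -15/13) → (-427/26, 15/13)

T(p) = (-427/26, 15/13)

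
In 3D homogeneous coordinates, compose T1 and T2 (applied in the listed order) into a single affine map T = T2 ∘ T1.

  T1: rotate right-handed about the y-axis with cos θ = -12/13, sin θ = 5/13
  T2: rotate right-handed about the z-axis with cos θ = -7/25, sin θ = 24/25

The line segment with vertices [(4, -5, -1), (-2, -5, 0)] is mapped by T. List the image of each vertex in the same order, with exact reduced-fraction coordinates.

T1 rotate right-handed about the y-axis with cos θ = -12/13, sin θ = 5/13: (4, -5, -1) → (-53/13, -5, -8/13); (-2, -5, 0) → (24/13, -5, 10/13)
T2 rotate right-handed about the z-axis with cos θ = -7/25, sin θ = 24/25: (-53/13, -5, -8/13) → (1931/325, -817/325, -8/13); (24/13, -5, 10/13) → (1392/325, 1031/325, 10/13)

image vertices: (1931/325, -817/325, -8/13), (1392/325, 1031/325, 10/13)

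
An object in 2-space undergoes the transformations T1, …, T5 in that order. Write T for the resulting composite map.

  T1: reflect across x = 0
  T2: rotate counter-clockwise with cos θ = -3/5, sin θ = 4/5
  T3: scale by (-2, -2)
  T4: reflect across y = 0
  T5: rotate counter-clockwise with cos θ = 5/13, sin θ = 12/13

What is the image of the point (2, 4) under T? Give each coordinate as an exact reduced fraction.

T1 reflect across x = 0: (2, 4) → (-2, 4)
T2 rotate counter-clockwise with cos θ = -3/5, sin θ = 4/5: (-2, 4) → (-2, -4)
T3 scale by (-2, -2): (-2, -4) → (4, 8)
T4 reflect across y = 0: (4, 8) → (4, -8)
T5 rotate counter-clockwise with cos θ = 5/13, sin θ = 12/13: (4, -8) → (116/13, 8/13)

T(p) = (116/13, 8/13)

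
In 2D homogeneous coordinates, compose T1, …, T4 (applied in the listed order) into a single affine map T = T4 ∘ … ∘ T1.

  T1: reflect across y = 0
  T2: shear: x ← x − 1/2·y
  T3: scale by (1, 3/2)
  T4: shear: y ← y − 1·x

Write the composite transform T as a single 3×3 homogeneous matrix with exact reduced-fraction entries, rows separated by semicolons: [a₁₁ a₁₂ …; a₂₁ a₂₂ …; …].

T1 = [1 0 0; 0 -1 0; 0 0 1]
T2·T1 = [1 1/2 0; 0 -1 0; 0 0 1]
T3·…·T1 = [1 1/2 0; 0 -3/2 0; 0 0 1]
T4·…·T1 = [1 1/2 0; -1 -2 0; 0 0 1]

T = [1 1/2 0; -1 -2 0; 0 0 1]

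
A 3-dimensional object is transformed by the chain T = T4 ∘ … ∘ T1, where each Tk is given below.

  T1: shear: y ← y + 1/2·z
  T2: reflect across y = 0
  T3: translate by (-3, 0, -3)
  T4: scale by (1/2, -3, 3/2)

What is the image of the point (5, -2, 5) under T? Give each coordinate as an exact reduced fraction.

T1 shear: y ← y + 1/2·z: (5, -2, 5) → (5, 1/2, 5)
T2 reflect across y = 0: (5, 1/2, 5) → (5, -1/2, 5)
T3 translate by (-3, 0, -3): (5, -1/2, 5) → (2, -1/2, 2)
T4 scale by (1/2, -3, 3/2): (2, -1/2, 2) → (1, 3/2, 3)

T(p) = (1, 3/2, 3)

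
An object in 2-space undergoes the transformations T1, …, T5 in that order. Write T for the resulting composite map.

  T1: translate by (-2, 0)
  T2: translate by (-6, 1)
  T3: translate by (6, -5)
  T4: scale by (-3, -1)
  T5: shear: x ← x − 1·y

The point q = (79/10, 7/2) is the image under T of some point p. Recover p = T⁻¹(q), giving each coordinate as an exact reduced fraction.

T1 = [1 0 -2; 0 1 0; 0 0 1]
T2·T1 = [1 0 -8; 0 1 1; 0 0 1]
T3·…·T1 = [1 0 -2; 0 1 -4; 0 0 1]
T4·…·T1 = [-3 0 6; 0 -1 4; 0 0 1]
T5·…·T1 = [-3 1 2; 0 -1 4; 0 0 1]
det M = 3; M⁻¹ = [-1/3 -1/3 2; 0 -1 4; 0 0 1]
M⁻¹ · (79/10, 7/2)ᵀ = (-9/5, 1/2)ᵀ

p = (-9/5, 1/2)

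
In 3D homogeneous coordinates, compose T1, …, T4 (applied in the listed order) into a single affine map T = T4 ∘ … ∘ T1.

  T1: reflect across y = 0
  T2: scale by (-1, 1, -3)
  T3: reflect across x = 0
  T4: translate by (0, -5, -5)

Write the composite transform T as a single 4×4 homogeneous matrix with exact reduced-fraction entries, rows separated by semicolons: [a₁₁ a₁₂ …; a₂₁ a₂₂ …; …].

T = [1 0 0 0; 0 -1 0 -5; 0 0 -3 -5; 0 0 0 1]

T1 = [1 0 0 0; 0 -1 0 0; 0 0 1 0; 0 0 0 1]
T2·T1 = [-1 0 0 0; 0 -1 0 0; 0 0 -3 0; 0 0 0 1]
T3·…·T1 = [1 0 0 0; 0 -1 0 0; 0 0 -3 0; 0 0 0 1]
T4·…·T1 = [1 0 0 0; 0 -1 0 -5; 0 0 -3 -5; 0 0 0 1]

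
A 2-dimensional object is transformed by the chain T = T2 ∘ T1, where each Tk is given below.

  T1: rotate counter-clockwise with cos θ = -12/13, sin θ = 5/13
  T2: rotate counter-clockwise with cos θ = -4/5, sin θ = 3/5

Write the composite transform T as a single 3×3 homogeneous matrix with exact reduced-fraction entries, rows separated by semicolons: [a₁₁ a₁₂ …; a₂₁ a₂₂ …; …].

T1 = [-12/13 -5/13 0; 5/13 -12/13 0; 0 0 1]
T2·T1 = [33/65 56/65 0; -56/65 33/65 0; 0 0 1]

T = [33/65 56/65 0; -56/65 33/65 0; 0 0 1]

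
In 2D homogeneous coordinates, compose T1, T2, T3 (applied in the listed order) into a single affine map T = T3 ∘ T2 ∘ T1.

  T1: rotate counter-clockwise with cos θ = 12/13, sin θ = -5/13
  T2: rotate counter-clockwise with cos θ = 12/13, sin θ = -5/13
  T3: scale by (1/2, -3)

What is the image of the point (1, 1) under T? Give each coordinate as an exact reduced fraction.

T(p) = (239/338, 3/169)

T1 rotate counter-clockwise with cos θ = 12/13, sin θ = -5/13: (1, 1) → (17/13, 7/13)
T2 rotate counter-clockwise with cos θ = 12/13, sin θ = -5/13: (17/13, 7/13) → (239/169, -1/169)
T3 scale by (1/2, -3): (239/169, -1/169) → (239/338, 3/169)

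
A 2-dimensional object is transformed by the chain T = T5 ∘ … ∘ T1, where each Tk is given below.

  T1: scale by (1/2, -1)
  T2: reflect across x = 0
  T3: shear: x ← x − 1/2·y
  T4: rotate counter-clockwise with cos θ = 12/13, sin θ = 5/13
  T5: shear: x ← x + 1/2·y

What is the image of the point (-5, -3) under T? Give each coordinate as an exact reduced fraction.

T(p) = (35/26, 41/13)

T1 scale by (1/2, -1): (-5, -3) → (-5/2, 3)
T2 reflect across x = 0: (-5/2, 3) → (5/2, 3)
T3 shear: x ← x − 1/2·y: (5/2, 3) → (1, 3)
T4 rotate counter-clockwise with cos θ = 12/13, sin θ = 5/13: (1, 3) → (-3/13, 41/13)
T5 shear: x ← x + 1/2·y: (-3/13, 41/13) → (35/26, 41/13)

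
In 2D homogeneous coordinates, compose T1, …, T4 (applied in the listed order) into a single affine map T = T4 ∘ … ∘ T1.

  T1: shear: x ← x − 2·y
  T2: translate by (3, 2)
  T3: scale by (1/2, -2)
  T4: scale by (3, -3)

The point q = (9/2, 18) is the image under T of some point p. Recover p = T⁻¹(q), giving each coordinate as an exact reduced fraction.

T1 = [1 -2 0; 0 1 0; 0 0 1]
T2·T1 = [1 -2 3; 0 1 2; 0 0 1]
T3·…·T1 = [1/2 -1 3/2; 0 -2 -4; 0 0 1]
T4·…·T1 = [3/2 -3 9/2; 0 6 12; 0 0 1]
det M = 9; M⁻¹ = [2/3 1/3 -7; 0 1/6 -2; 0 0 1]
M⁻¹ · (9/2, 18)ᵀ = (2, 1)ᵀ

p = (2, 1)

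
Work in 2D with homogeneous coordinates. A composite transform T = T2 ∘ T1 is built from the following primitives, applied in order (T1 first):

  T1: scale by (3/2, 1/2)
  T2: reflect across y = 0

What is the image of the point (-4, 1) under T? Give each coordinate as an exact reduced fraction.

T1 scale by (3/2, 1/2): (-4, 1) → (-6, 1/2)
T2 reflect across y = 0: (-6, 1/2) → (-6, -1/2)

T(p) = (-6, -1/2)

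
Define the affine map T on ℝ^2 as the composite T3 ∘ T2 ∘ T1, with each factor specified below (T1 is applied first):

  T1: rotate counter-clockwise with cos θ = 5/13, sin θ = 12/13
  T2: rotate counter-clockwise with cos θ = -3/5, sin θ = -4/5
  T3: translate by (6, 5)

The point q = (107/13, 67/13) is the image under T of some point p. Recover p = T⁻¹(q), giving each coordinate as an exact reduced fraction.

p = (1, 2)

T1 = [5/13 -12/13 0; 12/13 5/13 0; 0 0 1]
T2·T1 = [33/65 56/65 0; -56/65 33/65 0; 0 0 1]
T3·…·T1 = [33/65 56/65 6; -56/65 33/65 5; 0 0 1]
det M = 1; M⁻¹ = [33/65 -56/65 82/65; 56/65 33/65 -501/65; 0 0 1]
M⁻¹ · (107/13, 67/13)ᵀ = (1, 2)ᵀ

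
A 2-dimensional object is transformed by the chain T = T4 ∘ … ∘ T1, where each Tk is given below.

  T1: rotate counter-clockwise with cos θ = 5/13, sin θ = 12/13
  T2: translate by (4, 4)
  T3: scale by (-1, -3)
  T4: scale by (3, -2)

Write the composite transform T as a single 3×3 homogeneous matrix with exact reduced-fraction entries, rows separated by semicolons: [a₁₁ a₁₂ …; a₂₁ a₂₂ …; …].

T1 = [5/13 -12/13 0; 12/13 5/13 0; 0 0 1]
T2·T1 = [5/13 -12/13 4; 12/13 5/13 4; 0 0 1]
T3·…·T1 = [-5/13 12/13 -4; -36/13 -15/13 -12; 0 0 1]
T4·…·T1 = [-15/13 36/13 -12; 72/13 30/13 24; 0 0 1]

T = [-15/13 36/13 -12; 72/13 30/13 24; 0 0 1]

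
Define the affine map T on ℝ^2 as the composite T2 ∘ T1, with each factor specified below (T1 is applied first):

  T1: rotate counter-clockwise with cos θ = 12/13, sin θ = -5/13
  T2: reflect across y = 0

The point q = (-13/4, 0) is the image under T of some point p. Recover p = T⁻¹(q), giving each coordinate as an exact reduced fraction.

T1 = [12/13 5/13 0; -5/13 12/13 0; 0 0 1]
T2·T1 = [12/13 5/13 0; 5/13 -12/13 0; 0 0 1]
det M = -1; M⁻¹ = [12/13 5/13 0; 5/13 -12/13 0; 0 0 1]
M⁻¹ · (-13/4, 0)ᵀ = (-3, -5/4)ᵀ

p = (-3, -5/4)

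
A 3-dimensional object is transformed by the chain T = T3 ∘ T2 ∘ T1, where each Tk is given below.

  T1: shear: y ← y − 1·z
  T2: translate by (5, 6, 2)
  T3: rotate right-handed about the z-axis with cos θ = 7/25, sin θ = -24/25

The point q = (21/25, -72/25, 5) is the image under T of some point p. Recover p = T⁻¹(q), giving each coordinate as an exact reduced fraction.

p = (-2, -3, 3)

T1 = [1 0 0 0; 0 1 -1 0; 0 0 1 0; 0 0 0 1]
T2·T1 = [1 0 0 5; 0 1 -1 6; 0 0 1 2; 0 0 0 1]
T3·…·T1 = [7/25 24/25 -24/25 179/25; -24/25 7/25 -7/25 -78/25; 0 0 1 2; 0 0 0 1]
det M = 1; M⁻¹ = [7/25 -24/25 0 -5; 24/25 7/25 1 -8; 0 0 1 -2; 0 0 0 1]
M⁻¹ · (21/25, -72/25, 5)ᵀ = (-2, -3, 3)ᵀ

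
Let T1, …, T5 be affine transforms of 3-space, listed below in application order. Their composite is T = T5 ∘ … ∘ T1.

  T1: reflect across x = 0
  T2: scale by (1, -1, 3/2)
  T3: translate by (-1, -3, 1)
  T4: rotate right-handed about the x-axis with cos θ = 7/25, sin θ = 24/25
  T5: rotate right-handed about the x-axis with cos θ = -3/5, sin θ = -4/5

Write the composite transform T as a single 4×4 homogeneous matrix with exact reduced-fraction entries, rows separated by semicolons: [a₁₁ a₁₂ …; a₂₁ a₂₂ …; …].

T = [-1 0 0 -1; 0 -3/5 6/5 -1; 0 4/5 9/10 3; 0 0 0 1]

T1 = [-1 0 0 0; 0 1 0 0; 0 0 1 0; 0 0 0 1]
T2·T1 = [-1 0 0 0; 0 -1 0 0; 0 0 3/2 0; 0 0 0 1]
T3·…·T1 = [-1 0 0 -1; 0 -1 0 -3; 0 0 3/2 1; 0 0 0 1]
T4·…·T1 = [-1 0 0 -1; 0 -7/25 -36/25 -9/5; 0 -24/25 21/50 -13/5; 0 0 0 1]
T5·…·T1 = [-1 0 0 -1; 0 -3/5 6/5 -1; 0 4/5 9/10 3; 0 0 0 1]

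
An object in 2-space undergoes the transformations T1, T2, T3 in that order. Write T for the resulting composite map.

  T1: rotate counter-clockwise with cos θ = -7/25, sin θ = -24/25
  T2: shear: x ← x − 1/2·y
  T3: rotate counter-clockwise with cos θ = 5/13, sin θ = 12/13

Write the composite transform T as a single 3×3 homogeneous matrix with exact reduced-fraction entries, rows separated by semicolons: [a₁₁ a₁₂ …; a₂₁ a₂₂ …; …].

T = [313/325 443/650 0; -12/65 59/65 0; 0 0 1]

T1 = [-7/25 24/25 0; -24/25 -7/25 0; 0 0 1]
T2·T1 = [1/5 11/10 0; -24/25 -7/25 0; 0 0 1]
T3·…·T1 = [313/325 443/650 0; -12/65 59/65 0; 0 0 1]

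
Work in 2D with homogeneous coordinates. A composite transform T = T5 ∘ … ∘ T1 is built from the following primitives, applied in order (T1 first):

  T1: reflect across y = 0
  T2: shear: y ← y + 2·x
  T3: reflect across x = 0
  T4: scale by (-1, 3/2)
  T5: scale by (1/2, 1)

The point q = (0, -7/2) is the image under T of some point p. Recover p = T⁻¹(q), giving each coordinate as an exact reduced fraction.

p = (0, 7/3)

T1 = [1 0 0; 0 -1 0; 0 0 1]
T2·T1 = [1 0 0; 2 -1 0; 0 0 1]
T3·…·T1 = [-1 0 0; 2 -1 0; 0 0 1]
T4·…·T1 = [1 0 0; 3 -3/2 0; 0 0 1]
T5·…·T1 = [1/2 0 0; 3 -3/2 0; 0 0 1]
det M = -3/4; M⁻¹ = [2 0 0; 4 -2/3 0; 0 0 1]
M⁻¹ · (0, -7/2)ᵀ = (0, 7/3)ᵀ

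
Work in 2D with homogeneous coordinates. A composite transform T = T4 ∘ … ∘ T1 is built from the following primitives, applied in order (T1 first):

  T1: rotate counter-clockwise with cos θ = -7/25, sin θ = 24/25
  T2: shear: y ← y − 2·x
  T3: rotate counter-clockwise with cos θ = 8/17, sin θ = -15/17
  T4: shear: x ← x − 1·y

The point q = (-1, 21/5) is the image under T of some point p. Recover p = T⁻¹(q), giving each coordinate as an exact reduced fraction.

T1 = [-7/25 -24/25 0; 24/25 -7/25 0; 0 0 1]
T2·T1 = [-7/25 -24/25 0; 38/25 41/25 0; 0 0 1]
T3·…·T1 = [514/425 423/425 0; 409/425 688/425 0; 0 0 1]
T4·…·T1 = [21/85 -53/85 0; 409/425 688/425 0; 0 0 1]
det M = 1; M⁻¹ = [688/425 53/85 0; -409/425 21/85 0; 0 0 1]
M⁻¹ · (-1, 21/5)ᵀ = (1, 2)ᵀ

p = (1, 2)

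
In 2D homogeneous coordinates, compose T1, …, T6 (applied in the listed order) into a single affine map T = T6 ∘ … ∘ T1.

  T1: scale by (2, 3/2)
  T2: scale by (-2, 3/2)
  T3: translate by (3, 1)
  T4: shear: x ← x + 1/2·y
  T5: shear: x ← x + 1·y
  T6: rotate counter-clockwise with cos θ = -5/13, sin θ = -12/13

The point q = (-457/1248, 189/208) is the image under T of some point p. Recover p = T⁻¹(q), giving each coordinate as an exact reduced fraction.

T1 = [2 0 0; 0 3/2 0; 0 0 1]
T2·T1 = [-4 0 0; 0 9/4 0; 0 0 1]
T3·…·T1 = [-4 0 3; 0 9/4 1; 0 0 1]
T4·…·T1 = [-4 9/8 7/2; 0 9/4 1; 0 0 1]
T5·…·T1 = [-4 27/8 9/2; 0 9/4 1; 0 0 1]
T6·…·T1 = [20/13 81/104 -21/26; 48/13 -207/52 -59/13; 0 0 1]
det M = -9; M⁻¹ = [23/52 9/104 3/4; 16/39 -20/117 -4/9; 0 0 1]
M⁻¹ · (-457/1248, 189/208)ᵀ = (2/3, -3/4)ᵀ

p = (2/3, -3/4)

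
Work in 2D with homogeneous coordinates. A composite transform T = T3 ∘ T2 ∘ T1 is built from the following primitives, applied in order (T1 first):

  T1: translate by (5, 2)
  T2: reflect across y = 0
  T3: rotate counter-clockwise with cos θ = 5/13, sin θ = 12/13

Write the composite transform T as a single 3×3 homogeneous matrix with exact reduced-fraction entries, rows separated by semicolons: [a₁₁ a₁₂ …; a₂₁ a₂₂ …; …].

T1 = [1 0 5; 0 1 2; 0 0 1]
T2·T1 = [1 0 5; 0 -1 -2; 0 0 1]
T3·…·T1 = [5/13 12/13 49/13; 12/13 -5/13 50/13; 0 0 1]

T = [5/13 12/13 49/13; 12/13 -5/13 50/13; 0 0 1]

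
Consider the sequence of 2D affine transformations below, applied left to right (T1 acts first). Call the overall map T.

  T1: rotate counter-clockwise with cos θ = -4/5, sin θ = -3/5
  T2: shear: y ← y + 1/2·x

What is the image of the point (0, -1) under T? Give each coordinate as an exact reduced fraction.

T1 rotate counter-clockwise with cos θ = -4/5, sin θ = -3/5: (0, -1) → (-3/5, 4/5)
T2 shear: y ← y + 1/2·x: (-3/5, 4/5) → (-3/5, 1/2)

T(p) = (-3/5, 1/2)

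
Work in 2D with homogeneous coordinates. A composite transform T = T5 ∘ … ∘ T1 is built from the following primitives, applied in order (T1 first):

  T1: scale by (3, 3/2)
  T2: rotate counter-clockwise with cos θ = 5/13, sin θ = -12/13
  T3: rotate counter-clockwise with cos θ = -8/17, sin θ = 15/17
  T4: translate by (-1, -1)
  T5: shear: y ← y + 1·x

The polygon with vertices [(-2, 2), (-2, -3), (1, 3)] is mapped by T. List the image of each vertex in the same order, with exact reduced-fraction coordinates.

image vertices: (-1574/221, -2401/221), (-583/442, -4337/442), (-1141/442, 703/442)

T1 scale by (3, 3/2): (-2, 2) → (-6, 3); (-2, -3) → (-6, -9/2); (1, 3) → (3, 9/2)
T2 rotate counter-clockwise with cos θ = 5/13, sin θ = -12/13: (-6, 3) → (6/13, 87/13); (-6, -9/2) → (-84/13, 99/26); (3, 9/2) → (69/13, -27/26)
T3 rotate counter-clockwise with cos θ = -8/17, sin θ = 15/17: (6/13, 87/13) → (-1353/221, -606/221); (-84/13, 99/26) → (-141/442, -1656/221); (69/13, -27/26) → (-699/442, 1143/221)
T4 translate by (-1, -1): (-1353/221, -606/221) → (-1574/221, -827/221); (-141/442, -1656/221) → (-583/442, -1877/221); (-699/442, 1143/221) → (-1141/442, 922/221)
T5 shear: y ← y + 1·x: (-1574/221, -827/221) → (-1574/221, -2401/221); (-583/442, -1877/221) → (-583/442, -4337/442); (-1141/442, 922/221) → (-1141/442, 703/442)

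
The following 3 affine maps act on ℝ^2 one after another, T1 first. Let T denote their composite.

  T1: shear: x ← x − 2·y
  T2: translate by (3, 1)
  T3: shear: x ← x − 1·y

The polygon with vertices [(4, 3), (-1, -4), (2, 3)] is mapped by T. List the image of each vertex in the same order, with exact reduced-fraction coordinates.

T1 shear: x ← x − 2·y: (4, 3) → (-2, 3); (-1, -4) → (7, -4); (2, 3) → (-4, 3)
T2 translate by (3, 1): (-2, 3) → (1, 4); (7, -4) → (10, -3); (-4, 3) → (-1, 4)
T3 shear: x ← x − 1·y: (1, 4) → (-3, 4); (10, -3) → (13, -3); (-1, 4) → (-5, 4)

image vertices: (-3, 4), (13, -3), (-5, 4)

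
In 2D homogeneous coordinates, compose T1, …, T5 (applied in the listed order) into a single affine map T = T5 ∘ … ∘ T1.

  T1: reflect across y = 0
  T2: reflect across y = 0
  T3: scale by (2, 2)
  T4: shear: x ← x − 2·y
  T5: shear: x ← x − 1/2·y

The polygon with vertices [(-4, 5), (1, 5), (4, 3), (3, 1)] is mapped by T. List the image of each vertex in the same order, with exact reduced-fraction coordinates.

T1 reflect across y = 0: (-4, 5) → (-4, -5); (1, 5) → (1, -5); (4, 3) → (4, -3); (3, 1) → (3, -1)
T2 reflect across y = 0: (-4, -5) → (-4, 5); (1, -5) → (1, 5); (4, -3) → (4, 3); (3, -1) → (3, 1)
T3 scale by (2, 2): (-4, 5) → (-8, 10); (1, 5) → (2, 10); (4, 3) → (8, 6); (3, 1) → (6, 2)
T4 shear: x ← x − 2·y: (-8, 10) → (-28, 10); (2, 10) → (-18, 10); (8, 6) → (-4, 6); (6, 2) → (2, 2)
T5 shear: x ← x − 1/2·y: (-28, 10) → (-33, 10); (-18, 10) → (-23, 10); (-4, 6) → (-7, 6); (2, 2) → (1, 2)

image vertices: (-33, 10), (-23, 10), (-7, 6), (1, 2)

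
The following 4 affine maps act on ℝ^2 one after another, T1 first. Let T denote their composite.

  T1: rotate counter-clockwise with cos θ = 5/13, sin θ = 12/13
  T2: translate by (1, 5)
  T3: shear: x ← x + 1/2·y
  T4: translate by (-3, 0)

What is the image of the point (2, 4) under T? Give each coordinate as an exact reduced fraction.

T1 rotate counter-clockwise with cos θ = 5/13, sin θ = 12/13: (2, 4) → (-38/13, 44/13)
T2 translate by (1, 5): (-38/13, 44/13) → (-25/13, 109/13)
T3 shear: x ← x + 1/2·y: (-25/13, 109/13) → (59/26, 109/13)
T4 translate by (-3, 0): (59/26, 109/13) → (-19/26, 109/13)

T(p) = (-19/26, 109/13)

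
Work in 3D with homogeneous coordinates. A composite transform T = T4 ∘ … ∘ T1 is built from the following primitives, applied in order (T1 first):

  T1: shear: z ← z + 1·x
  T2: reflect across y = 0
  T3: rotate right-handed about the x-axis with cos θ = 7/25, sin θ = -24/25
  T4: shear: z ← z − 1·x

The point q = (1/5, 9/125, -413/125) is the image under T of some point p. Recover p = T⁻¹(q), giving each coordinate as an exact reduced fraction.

p = (1/5, -3, -1)

T1 = [1 0 0 0; 0 1 0 0; 1 0 1 0; 0 0 0 1]
T2·T1 = [1 0 0 0; 0 -1 0 0; 1 0 1 0; 0 0 0 1]
T3·…·T1 = [1 0 0 0; 24/25 -7/25 24/25 0; 7/25 24/25 7/25 0; 0 0 0 1]
T4·…·T1 = [1 0 0 0; 24/25 -7/25 24/25 0; -18/25 24/25 7/25 0; 0 0 0 1]
det M = -1; M⁻¹ = [1 0 0 0; 24/25 -7/25 24/25 0; -18/25 24/25 7/25 0; 0 0 0 1]
M⁻¹ · (1/5, 9/125, -413/125)ᵀ = (1/5, -3, -1)ᵀ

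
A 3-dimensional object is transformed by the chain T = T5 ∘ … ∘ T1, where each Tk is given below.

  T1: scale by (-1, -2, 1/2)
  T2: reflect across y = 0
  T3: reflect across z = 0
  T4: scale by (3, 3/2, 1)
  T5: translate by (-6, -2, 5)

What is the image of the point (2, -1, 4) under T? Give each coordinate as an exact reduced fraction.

T1 scale by (-1, -2, 1/2): (2, -1, 4) → (-2, 2, 2)
T2 reflect across y = 0: (-2, 2, 2) → (-2, -2, 2)
T3 reflect across z = 0: (-2, -2, 2) → (-2, -2, -2)
T4 scale by (3, 3/2, 1): (-2, -2, -2) → (-6, -3, -2)
T5 translate by (-6, -2, 5): (-6, -3, -2) → (-12, -5, 3)

T(p) = (-12, -5, 3)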